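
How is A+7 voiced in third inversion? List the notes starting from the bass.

In root position, A+7 is A–C#–E#–G.
Third inversion puts the seventh (G) in the bass.

G A C# E#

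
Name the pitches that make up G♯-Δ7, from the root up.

G♯-Δ7 is a minor-major seventh built on G#.
- root: G#
- minor 3rd: B
- perfect 5th: D#
- major 7th: F##

G# B D# F##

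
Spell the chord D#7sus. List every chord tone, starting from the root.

D# – G# – A# – C#

D#7sus: dominant seventh suspended fourth on D#.
- root: D#
- perfect 4th: G#
- perfect 5th: A#
- minor 7th: C#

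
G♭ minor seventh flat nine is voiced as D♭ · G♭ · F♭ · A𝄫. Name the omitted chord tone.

B𝄫

The full G♭ minor seventh flat nine chord is G♭, B𝄫, D♭, F♭, A𝄫.
Comparing with the voicing, the minor 3rd (3rd) — B𝄫 — is absent.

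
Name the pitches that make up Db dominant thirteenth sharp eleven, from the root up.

Db dominant thirteenth sharp eleven is a dominant thirteenth sharp eleven built on Db.
- root: Db
- major 3rd: F
- perfect 5th: Ab
- minor 7th: Cb
- major 9th: Eb
- augmented 11th: G
- major 13th: Bb

Db F Ab Cb Eb G Bb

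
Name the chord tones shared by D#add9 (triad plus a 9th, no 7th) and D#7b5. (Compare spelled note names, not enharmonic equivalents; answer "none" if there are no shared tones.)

D♯, F𝄪

D#add9 = D♯, F𝄪, A♯, E♯.
D#7b5 = D♯, F𝄪, A, C♯.
Shared: D♯, F𝄪.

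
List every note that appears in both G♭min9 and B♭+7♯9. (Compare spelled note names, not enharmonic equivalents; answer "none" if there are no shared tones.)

Ab

G♭min9 = Gb, Bbb, Db, Fb, Ab.
B♭+7♯9 = Bb, D, F#, Ab, C#.
Shared: Ab.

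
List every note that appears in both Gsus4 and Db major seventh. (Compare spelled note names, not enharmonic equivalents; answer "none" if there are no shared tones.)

Gsus4: G C D
Db major seventh: Db F Ab C
Common to both → C.

C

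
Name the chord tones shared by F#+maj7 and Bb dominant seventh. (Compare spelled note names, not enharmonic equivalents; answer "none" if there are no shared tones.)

none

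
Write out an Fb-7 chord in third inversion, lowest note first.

Ebb  Fb  Abb  Cb

Fb-7 = Fb–Abb–Cb–Ebb; third inversion → seventh (Ebb) lowest.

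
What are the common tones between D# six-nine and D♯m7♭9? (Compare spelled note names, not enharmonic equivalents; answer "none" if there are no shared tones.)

D# six-nine = D#, F##, A#, B#, E#.
D♯m7♭9 = D#, F#, A#, C#, E.
Shared: D#, A#.

D# A#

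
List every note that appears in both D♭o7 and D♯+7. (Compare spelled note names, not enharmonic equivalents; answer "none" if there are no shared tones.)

none

D♭o7: Db Fb Abb Cbb
D♯+7: D# F## A## C#
Common to both → none.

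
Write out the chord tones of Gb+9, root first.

Gb, Bb, D, Fb, Ab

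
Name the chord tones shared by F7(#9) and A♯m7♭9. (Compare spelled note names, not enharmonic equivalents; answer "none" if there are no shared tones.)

F7(#9) = F, A, C, Eb, G#.
A♯m7♭9 = A#, C#, E#, G#, B.
Shared: G#.

G#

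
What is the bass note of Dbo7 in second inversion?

Abb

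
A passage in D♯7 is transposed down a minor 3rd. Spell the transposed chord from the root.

D# down a minor 3rd → B#. New chord: B# dominant seventh.
root → B#
3rd (major 3rd) → D##
5th (perfect 5th) → F##
7th (minor 7th) → A#

B#  D##  F##  A#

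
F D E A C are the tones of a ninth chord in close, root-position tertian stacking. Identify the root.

Arranged so that each adjacent pair is a third by letter name: D – F – A – C – E.
The bottom of that stack, D, is the root (this is D minor ninth).

D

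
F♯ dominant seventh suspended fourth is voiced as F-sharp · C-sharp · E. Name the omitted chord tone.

The full F♯ dominant seventh suspended fourth chord is F-sharp, B, C-sharp, E.
Comparing with the voicing, the perfect 4th (4th) — B — is absent.

B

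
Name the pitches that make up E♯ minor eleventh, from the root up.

Root E#, quality minor eleventh:
Root: E#
Minor 3rd (3rd): G#
Perfect 5th (5th): B#
Minor 7th (7th): D#
Major 9th (9th): F##
Perfect 11th (11th): A#

E#, G#, B#, D#, F##, A#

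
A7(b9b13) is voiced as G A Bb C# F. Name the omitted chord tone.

E

A7(b9b13) = A, C#, E, G, Bb, F. The voicing lacks the 5th (perfect 5th), E.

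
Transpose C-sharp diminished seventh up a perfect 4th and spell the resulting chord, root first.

F-sharp, A, C, E-flat

C-sharp up a perfect 4th → F-sharp. New chord: F-sharp diminished seventh.
Root: F-sharp
Minor 3rd (3rd): A
Diminished 5th (5th): C
Diminished 7th (7th): E-flat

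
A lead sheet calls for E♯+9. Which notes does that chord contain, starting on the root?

E#, G##, B##, D#, F##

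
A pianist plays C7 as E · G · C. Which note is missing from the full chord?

The full C7 chord is C, E, G, Bb.
Comparing with the voicing, the minor 7th (7th) — Bb — is absent.

Bb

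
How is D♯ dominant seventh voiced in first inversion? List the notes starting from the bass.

F-double-sharp A-sharp C-sharp D-sharp

D♯ dominant seventh = D-sharp–F-double-sharp–A-sharp–C-sharp; first inversion → third (F-double-sharp) lowest.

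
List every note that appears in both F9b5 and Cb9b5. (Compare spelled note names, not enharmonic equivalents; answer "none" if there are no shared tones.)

Cb, Eb

F9b5 = F, A, Cb, Eb, G.
Cb9b5 = Cb, Eb, Gbb, Bbb, Db.
Shared: Cb, Eb.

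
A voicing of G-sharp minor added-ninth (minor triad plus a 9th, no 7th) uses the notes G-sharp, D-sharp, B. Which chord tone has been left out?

A-sharp

The full G-sharp minor added-ninth chord is G-sharp, B, D-sharp, A-sharp.
Comparing with the voicing, the major 9th (9th) — A-sharp — is absent.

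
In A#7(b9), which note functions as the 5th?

E#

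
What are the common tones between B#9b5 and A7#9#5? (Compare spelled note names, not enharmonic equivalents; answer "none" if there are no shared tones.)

B#9b5: B# D## F# A# C##
A7#9#5: A C# E# G B#
Common to both → B#.

B#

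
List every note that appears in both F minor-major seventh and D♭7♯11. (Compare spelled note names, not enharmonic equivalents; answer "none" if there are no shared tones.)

F minor-major seventh = F, A♭, C, E.
D♭7♯11 = D♭, F, A♭, C♭, G.
Shared: F, A♭.

F – A♭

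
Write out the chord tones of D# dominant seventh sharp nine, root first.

D♯  F𝄪  A♯  C♯  E𝄪

D# dominant seventh sharp nine is a dominant seventh sharp nine built on D♯.
- root: D♯
- major 3rd: F𝄪
- perfect 5th: A♯
- minor 7th: C♯
- augmented 9th: E𝄪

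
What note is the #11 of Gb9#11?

Root of Gb9#11 = Gb. The 11th is an augmented 11th: Gb up an augmented 11th → C.

C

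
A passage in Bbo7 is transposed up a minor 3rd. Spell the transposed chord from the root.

B♭ up a minor 3rd → D♭. New chord: D♭ diminished seventh.
- root: D♭
- minor 3rd: F♭
- diminished 5th: A𝄫
- diminished 7th: C𝄫

D♭  F♭  A𝄫  C𝄫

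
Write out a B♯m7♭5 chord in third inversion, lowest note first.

A# B# D# F#

B♯m7♭5 = B#–D#–F#–A#; third inversion → seventh (A#) lowest.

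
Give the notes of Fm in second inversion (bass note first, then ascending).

C, F, Ab

In root position, Fm is F–Ab–C.
Second inversion puts the fifth (C) in the bass.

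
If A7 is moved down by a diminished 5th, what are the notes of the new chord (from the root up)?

A diminished 5th down from A is D#, so the new chord is D# dominant seventh.
D# — root
F## — major 3rd
A# — perfect 5th
C# — minor 7th

D# – F## – A# – C#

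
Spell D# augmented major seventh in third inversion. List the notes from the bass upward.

C-double-sharp  D-sharp  F-double-sharp  A-double-sharp

In root position, D# augmented major seventh is D-sharp–F-double-sharp–A-double-sharp–C-double-sharp.
Third inversion puts the seventh (C-double-sharp) in the bass.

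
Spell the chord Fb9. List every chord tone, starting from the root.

Fb  Ab  Cb  Ebb  Gb

Fb9 is a dominant ninth built on Fb.
root → Fb
3rd (major 3rd) → Ab
5th (perfect 5th) → Cb
7th (minor 7th) → Ebb
9th (major 9th) → Gb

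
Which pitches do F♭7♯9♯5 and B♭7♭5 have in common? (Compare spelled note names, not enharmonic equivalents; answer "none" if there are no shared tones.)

F♭7♯9♯5 = Fb, Ab, C, Ebb, G.
B♭7♭5 = Bb, D, Fb, Ab.
Shared: Fb, Ab.

Fb  Ab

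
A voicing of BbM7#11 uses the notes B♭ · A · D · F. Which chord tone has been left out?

E

The full BbM7#11 chord is B♭, D, F, A, E.
Comparing with the voicing, the augmented 11th (11th) — E — is absent.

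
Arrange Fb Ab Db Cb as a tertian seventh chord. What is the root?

Db

Arranged so that each adjacent pair is a third by letter name: Db – Fb – Ab – Cb.
The bottom of that stack, Db, is the root (this is Db minor seventh).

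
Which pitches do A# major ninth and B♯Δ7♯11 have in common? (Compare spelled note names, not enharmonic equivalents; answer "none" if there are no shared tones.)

A# major ninth = A#, C##, E#, G##, B#.
B♯Δ7♯11 = B#, D##, F##, A##, E##.
Shared: B#.

B#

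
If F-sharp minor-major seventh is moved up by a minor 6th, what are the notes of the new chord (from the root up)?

D – F – A – C-sharp

A minor 6th up from F-sharp is D, so the new chord is D minor-major seventh.
- root: D
- minor 3rd: F
- perfect 5th: A
- major 7th: C-sharp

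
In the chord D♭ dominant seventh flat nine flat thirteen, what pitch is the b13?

Bbb

D♭ dominant seventh flat nine flat thirteen is built on Db; its 13th is a minor 13th above the root.
A sixth above D uses the letter B, and the minor 13th above Db is Bbb.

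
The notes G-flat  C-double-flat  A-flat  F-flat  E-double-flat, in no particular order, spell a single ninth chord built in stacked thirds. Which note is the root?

Arranged so that each adjacent pair is a third by letter name: F-flat – A-flat – C-double-flat – E-double-flat – G-flat.
The bottom of that stack, F-flat, is the root (this is F-flat dominant ninth flat five).

F-flat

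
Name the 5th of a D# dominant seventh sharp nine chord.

Root of D# dominant seventh sharp nine = D-sharp. The 5th is a perfect 5th: D-sharp up a perfect 5th → A-sharp.

A-sharp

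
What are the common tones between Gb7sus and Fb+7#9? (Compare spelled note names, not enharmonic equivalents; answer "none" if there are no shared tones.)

Fb

Gb7sus: Gb Cb Db Fb
Fb+7#9: Fb Ab C Ebb G
Common to both → Fb.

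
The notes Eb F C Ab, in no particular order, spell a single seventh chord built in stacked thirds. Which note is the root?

F

Arranged so that each adjacent pair is a third by letter name: F – Ab – C – Eb.
The bottom of that stack, F, is the root (this is F minor seventh).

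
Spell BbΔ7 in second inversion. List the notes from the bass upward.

F – A – Bb – D

In root position, BbΔ7 is Bb–D–F–A.
Second inversion puts the fifth (F) in the bass.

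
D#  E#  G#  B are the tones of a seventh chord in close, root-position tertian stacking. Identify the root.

Stacking in thirds gives E# – G# – B – D#, so E# is the root — E# half-diminished seventh.

E#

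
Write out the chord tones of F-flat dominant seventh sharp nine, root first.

F♭ A♭ C♭ E𝄫 G

F-flat dominant seventh sharp nine: dominant seventh sharp nine on F♭.
- root: F♭
- major 3rd: A♭
- perfect 5th: C♭
- minor 7th: E𝄫
- augmented 9th: G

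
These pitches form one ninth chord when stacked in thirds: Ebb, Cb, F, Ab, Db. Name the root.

Stacking in thirds gives Db – F – Ab – Cb – Ebb, so Db is the root — Db dominant seventh flat nine.

Db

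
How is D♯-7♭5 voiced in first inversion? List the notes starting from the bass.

In root position, D♯-7♭5 is D♯–F♯–A–C♯.
First inversion puts the third (F♯) in the bass.

F♯  A  C♯  D♯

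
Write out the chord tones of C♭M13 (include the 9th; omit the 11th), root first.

Cb, Eb, Gb, Bb, Db, Ab

C♭M13 is a major thirteenth built on Cb.
Root: Cb
Major 3rd (3rd): Eb
Perfect 5th (5th): Gb
Major 7th (7th): Bb
Major 9th (9th): Db
Major 13th (13th): Ab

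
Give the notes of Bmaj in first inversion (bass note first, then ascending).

In root position, Bmaj is B–D♯–F♯.
First inversion puts the third (D♯) in the bass.

D♯ F♯ B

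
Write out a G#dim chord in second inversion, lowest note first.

D – G♯ – B

G#dim = G♯–B–D; second inversion → fifth (D) lowest.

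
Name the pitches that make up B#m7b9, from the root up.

B♯, D♯, F𝄪, A♯, C♯

B#m7b9: minor seventh flat nine on B♯.
- root: B♯
- minor 3rd: D♯
- perfect 5th: F𝄪
- minor 7th: A♯
- minor 9th: C♯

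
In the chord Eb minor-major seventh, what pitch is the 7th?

Root of Eb minor-major seventh = Eb. The 7th is a major 7th: Eb up a major 7th → D.

D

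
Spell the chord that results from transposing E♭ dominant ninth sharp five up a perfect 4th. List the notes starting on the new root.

Transposed root: Eb → Ab (perfect 4th up). So we spell Ab dominant ninth sharp five:
Root: Ab
Major 3rd (3rd): C
Augmented 5th (5th): E
Minor 7th (7th): Gb
Major 9th (9th): Bb

Ab, C, E, Gb, Bb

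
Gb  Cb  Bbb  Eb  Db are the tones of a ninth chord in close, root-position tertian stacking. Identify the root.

Stacking in thirds gives Cb – Eb – Gb – Bbb – Db, so Cb is the root — Cb dominant ninth.

Cb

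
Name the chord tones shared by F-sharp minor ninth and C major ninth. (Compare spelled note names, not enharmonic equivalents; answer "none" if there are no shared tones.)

E

F-sharp minor ninth: F-sharp A C-sharp E G-sharp
C major ninth: C E G B D
Common to both → E.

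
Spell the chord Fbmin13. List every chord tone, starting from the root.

Fbmin13: minor thirteenth on Fb.
Fb — root
Abb — minor 3rd
Cb — perfect 5th
Ebb — minor 7th
Gb — major 9th
Bbb — perfect 11th
Db — major 13th

Fb, Abb, Cb, Ebb, Gb, Bbb, Db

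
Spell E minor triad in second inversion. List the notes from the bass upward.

B – E – G

In root position, E minor triad is E–G–B.
Second inversion puts the fifth (B) in the bass.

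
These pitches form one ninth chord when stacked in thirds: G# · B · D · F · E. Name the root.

E

Arranged so that each adjacent pair is a third by letter name: E – G# – B – D – F.
The bottom of that stack, E, is the root (this is E dominant seventh flat nine).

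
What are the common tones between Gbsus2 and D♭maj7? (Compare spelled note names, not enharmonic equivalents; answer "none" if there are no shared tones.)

Ab  Db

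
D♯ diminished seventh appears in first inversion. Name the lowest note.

D♯ diminished seventh in root position is D#–F#–A–C.
First inversion places the third in the bass, which is F#.

F#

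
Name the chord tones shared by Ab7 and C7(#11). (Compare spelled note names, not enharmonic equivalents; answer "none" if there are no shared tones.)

C

Ab7: Ab C Eb Gb
C7(#11): C E G Bb F#
Common to both → C.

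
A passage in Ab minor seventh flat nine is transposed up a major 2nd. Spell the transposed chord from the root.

Ab up a major 2nd → Bb. New chord: Bb minor seventh flat nine.
root → Bb
3rd (minor 3rd) → Db
5th (perfect 5th) → F
7th (minor 7th) → Ab
9th (minor 9th) → Cb

Bb, Db, F, Ab, Cb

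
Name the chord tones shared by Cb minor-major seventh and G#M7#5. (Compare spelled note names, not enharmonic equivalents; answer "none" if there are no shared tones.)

Cb minor-major seventh = Cb, Ebb, Gb, Bb.
G#M7#5 = G#, B#, D##, F##.
Shared: none.

none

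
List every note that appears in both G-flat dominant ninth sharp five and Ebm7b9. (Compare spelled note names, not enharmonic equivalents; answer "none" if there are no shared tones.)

G-flat dominant ninth sharp five: Gb Bb D Fb Ab
Ebm7b9: Eb Gb Bb Db Fb
Common to both → Gb, Bb, Fb.

Gb, Bb, Fb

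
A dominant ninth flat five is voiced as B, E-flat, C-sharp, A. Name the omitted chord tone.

G

A dominant ninth flat five = A, C-sharp, E-flat, G, B. The voicing lacks the 7th (minor 7th), G.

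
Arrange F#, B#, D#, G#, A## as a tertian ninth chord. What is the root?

Stacking in thirds gives G# – B# – D# – F# – A##, so G# is the root — G# dominant seventh sharp nine.

G#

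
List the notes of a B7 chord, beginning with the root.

B7 is a dominant seventh built on B.
root → B
3rd (major 3rd) → D#
5th (perfect 5th) → F#
7th (minor 7th) → A

B – D# – F# – A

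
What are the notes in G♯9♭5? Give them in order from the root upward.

G♯, B♯, D, F♯, A♯

Root G♯, quality dominant ninth flat five:
root → G♯
3rd (major 3rd) → B♯
5th (diminished 5th) → D
7th (minor 7th) → F♯
9th (major 9th) → A♯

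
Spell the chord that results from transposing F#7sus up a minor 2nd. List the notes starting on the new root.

G, C, D, F

A minor 2nd up from F# is G, so the new chord is G dominant seventh suspended fourth.
Root: G
Perfect 4th (4th): C
Perfect 5th (5th): D
Minor 7th (7th): F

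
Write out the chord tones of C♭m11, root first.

Cb – Ebb – Gb – Bbb – Db – Fb

Root Cb, quality minor eleventh:
Root: Cb
Minor 3rd (3rd): Ebb
Perfect 5th (5th): Gb
Minor 7th (7th): Bbb
Major 9th (9th): Db
Perfect 11th (11th): Fb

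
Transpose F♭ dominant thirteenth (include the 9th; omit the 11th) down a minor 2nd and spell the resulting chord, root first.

E-flat  G  B-flat  D-flat  F  C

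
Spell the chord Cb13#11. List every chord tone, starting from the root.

Cb, Eb, Gb, Bbb, Db, F, Ab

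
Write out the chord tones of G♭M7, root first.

Gb  Bb  Db  F

G♭M7 is a major seventh built on Gb.
Root: Gb
Major 3rd (3rd): Bb
Perfect 5th (5th): Db
Major 7th (7th): F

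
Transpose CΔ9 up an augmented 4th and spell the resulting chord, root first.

F# A# C# E# G#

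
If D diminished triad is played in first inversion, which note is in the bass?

F

D diminished triad = D–F–A-flat. First inversion → third in the bass = F.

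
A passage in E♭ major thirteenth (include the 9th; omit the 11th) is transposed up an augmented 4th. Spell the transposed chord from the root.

Transposed root: E-flat → A (augmented 4th up). So we spell A major thirteenth:
Root: A
Major 3rd (3rd): C-sharp
Perfect 5th (5th): E
Major 7th (7th): G-sharp
Major 9th (9th): B
Major 13th (13th): F-sharp

A  C-sharp  E  G-sharp  B  F-sharp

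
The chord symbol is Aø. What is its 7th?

G

Root of Aø = A. The 7th is a minor 7th: A up a minor 7th → G.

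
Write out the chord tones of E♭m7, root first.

Eb – Gb – Bb – Db

E♭m7 is a minor seventh built on Eb.
Root: Eb
Minor 3rd (3rd): Gb
Perfect 5th (5th): Bb
Minor 7th (7th): Db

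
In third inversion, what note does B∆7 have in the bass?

A#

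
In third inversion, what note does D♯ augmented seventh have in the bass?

D♯ augmented seventh = D♯–F𝄪–A𝄪–C♯. Third inversion → seventh in the bass = C♯.

C♯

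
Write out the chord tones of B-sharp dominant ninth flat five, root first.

B-sharp – D-double-sharp – F-sharp – A-sharp – C-double-sharp

B-sharp dominant ninth flat five is a dominant ninth flat five built on B-sharp.
- root: B-sharp
- major 3rd: D-double-sharp
- diminished 5th: F-sharp
- minor 7th: A-sharp
- major 9th: C-double-sharp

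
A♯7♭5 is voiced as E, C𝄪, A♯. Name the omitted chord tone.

G♯

The full A♯7♭5 chord is A♯, C𝄪, E, G♯.
Comparing with the voicing, the minor 7th (7th) — G♯ — is absent.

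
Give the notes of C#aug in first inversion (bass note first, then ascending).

E# – G## – C#

In root position, C#aug is C#–E#–G##.
First inversion puts the third (E#) in the bass.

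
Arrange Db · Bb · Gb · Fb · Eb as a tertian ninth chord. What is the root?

Arranged so that each adjacent pair is a third by letter name: Eb – Gb – Bb – Db – Fb.
The bottom of that stack, Eb, is the root (this is Eb minor seventh flat nine).

Eb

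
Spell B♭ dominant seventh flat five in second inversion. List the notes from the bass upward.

Fb, Ab, Bb, D

B♭ dominant seventh flat five = Bb–D–Fb–Ab; second inversion → fifth (Fb) lowest.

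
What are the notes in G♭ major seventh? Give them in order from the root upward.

G♭ major seventh: major seventh on Gb.
- root: Gb
- major 3rd: Bb
- perfect 5th: Db
- major 7th: F

Gb, Bb, Db, F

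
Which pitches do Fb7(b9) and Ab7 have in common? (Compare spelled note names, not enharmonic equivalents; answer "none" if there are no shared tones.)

Ab

Fb7(b9): Fb Ab Cb Ebb Gbb
Ab7: Ab C Eb Gb
Common to both → Ab.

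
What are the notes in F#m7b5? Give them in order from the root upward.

F# A C E

F#m7b5: half-diminished seventh on F#.
- root: F#
- minor 3rd: A
- diminished 5th: C
- minor 7th: E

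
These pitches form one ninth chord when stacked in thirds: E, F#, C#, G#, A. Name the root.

F#

Stacking in thirds gives F# – A – C# – E – G#, so F# is the root — F# minor ninth.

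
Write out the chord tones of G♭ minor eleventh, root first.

G-flat  B-double-flat  D-flat  F-flat  A-flat  C-flat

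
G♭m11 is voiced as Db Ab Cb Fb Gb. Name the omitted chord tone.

The full G♭m11 chord is Gb, Bbb, Db, Fb, Ab, Cb.
Comparing with the voicing, the minor 3rd (3rd) — Bbb — is absent.

Bbb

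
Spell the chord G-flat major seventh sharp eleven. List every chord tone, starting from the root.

G-flat major seventh sharp eleven: major seventh sharp eleven on G-flat.
Root: G-flat
Major 3rd (3rd): B-flat
Perfect 5th (5th): D-flat
Major 7th (7th): F
Augmented 11th (11th): C

G-flat B-flat D-flat F C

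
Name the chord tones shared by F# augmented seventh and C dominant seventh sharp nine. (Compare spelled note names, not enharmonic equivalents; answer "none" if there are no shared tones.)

F# augmented seventh: F-sharp A-sharp C-double-sharp E
C dominant seventh sharp nine: C E G B-flat D-sharp
Common to both → E.

E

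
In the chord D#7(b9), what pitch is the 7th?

C#

D#7(b9) is built on D#; its 7th is a minor 7th above the root.
A seventh above D uses the letter C, and the minor 7th above D# is C#.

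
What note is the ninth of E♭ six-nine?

Root of E♭ six-nine = E-flat. The 9th is a major 9th: E-flat up a major 9th → F.

F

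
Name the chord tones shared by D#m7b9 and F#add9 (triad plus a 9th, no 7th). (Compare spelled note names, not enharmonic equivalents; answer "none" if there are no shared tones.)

D#m7b9 = D#, F#, A#, C#, E.
F#add9 = F#, A#, C#, G#.
Shared: F#, A#, C#.

F# A# C#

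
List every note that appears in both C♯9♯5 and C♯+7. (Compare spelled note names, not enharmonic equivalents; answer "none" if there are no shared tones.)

C♯9♯5: C# E# G## B D#
C♯+7: C# E# G## B
Common to both → C#, E#, G##, B.

C#, E#, G##, B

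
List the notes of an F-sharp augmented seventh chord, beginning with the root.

F-sharp, A-sharp, C-double-sharp, E

Root F-sharp, quality augmented seventh:
F-sharp — root
A-sharp — major 3rd
C-double-sharp — augmented 5th
E — minor 7th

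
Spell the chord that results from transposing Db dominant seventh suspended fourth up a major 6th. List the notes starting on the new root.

Bb  Eb  F  Ab

A major 6th up from Db is Bb, so the new chord is Bb dominant seventh suspended fourth.
root → Bb
4th (perfect 4th) → Eb
5th (perfect 5th) → F
7th (minor 7th) → Ab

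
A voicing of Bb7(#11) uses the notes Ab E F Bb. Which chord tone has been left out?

Bb7(#11) = Bb, D, F, Ab, E. The voicing lacks the 3rd (major 3rd), D.

D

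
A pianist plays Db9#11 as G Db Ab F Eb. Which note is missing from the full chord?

Cb

The full Db9#11 chord is Db, F, Ab, Cb, Eb, G.
Comparing with the voicing, the minor 7th (7th) — Cb — is absent.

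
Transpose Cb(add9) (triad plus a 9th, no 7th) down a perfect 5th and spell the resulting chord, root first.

Transposed root: Cb → Fb (perfect 5th down). So we spell Fb added-ninth:
Root: Fb
Major 3rd (3rd): Ab
Perfect 5th (5th): Cb
Major 9th (9th): Gb

Fb, Ab, Cb, Gb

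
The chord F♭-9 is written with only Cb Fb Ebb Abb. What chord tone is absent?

Gb

F♭-9 = Fb, Abb, Cb, Ebb, Gb. The voicing lacks the 9th (major 9th), Gb.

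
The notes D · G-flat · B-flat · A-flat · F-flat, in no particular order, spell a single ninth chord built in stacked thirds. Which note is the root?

Stacking in thirds gives G-flat – B-flat – D – F-flat – A-flat, so G-flat is the root — G-flat dominant ninth sharp five.

G-flat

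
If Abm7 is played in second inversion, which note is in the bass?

Eb

Abm7 = Ab–Cb–Eb–Gb. Second inversion → fifth in the bass = Eb.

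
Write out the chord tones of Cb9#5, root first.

Cb9#5: dominant ninth sharp five on Cb.
- root: Cb
- major 3rd: Eb
- augmented 5th: G
- minor 7th: Bbb
- major 9th: Db

Cb, Eb, G, Bbb, Db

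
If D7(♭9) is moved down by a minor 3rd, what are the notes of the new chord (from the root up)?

D down a minor 3rd → B. New chord: B dominant seventh flat nine.
Root: B
Major 3rd (3rd): D#
Perfect 5th (5th): F#
Minor 7th (7th): A
Minor 9th (9th): C

B, D#, F#, A, C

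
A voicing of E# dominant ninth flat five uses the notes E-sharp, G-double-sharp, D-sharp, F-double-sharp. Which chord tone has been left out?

B

E# dominant ninth flat five = E-sharp, G-double-sharp, B, D-sharp, F-double-sharp. The voicing lacks the 5th (diminished 5th), B.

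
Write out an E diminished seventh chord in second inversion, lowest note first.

Bb – Db – E – G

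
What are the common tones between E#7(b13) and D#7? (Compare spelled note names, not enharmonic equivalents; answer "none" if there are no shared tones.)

E#7(b13): E# G## B# D# C#
D#7: D# F## A# C#
Common to both → D#, C#.

D# – C#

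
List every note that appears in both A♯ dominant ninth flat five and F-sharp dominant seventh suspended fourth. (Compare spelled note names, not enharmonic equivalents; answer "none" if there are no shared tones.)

E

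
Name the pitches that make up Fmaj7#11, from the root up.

Fmaj7#11: major seventh sharp eleven on F.
- root: F
- major 3rd: A
- perfect 5th: C
- major 7th: E
- augmented 11th: B

F  A  C  E  B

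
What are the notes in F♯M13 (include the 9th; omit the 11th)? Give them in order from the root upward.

F♯, A♯, C♯, E♯, G♯, D♯

F♯M13: major thirteenth on F♯.
Root: F♯
Major 3rd (3rd): A♯
Perfect 5th (5th): C♯
Major 7th (7th): E♯
Major 9th (9th): G♯
Major 13th (13th): D♯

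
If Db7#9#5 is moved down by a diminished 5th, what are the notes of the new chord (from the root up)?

Transposed root: Db → G (diminished 5th down). So we spell G dominant seventh sharp nine sharp five:
G — root
B — major 3rd
D# — augmented 5th
F — minor 7th
A# — augmented 9th

G – B – D# – F – A#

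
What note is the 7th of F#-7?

Root of F#-7 = F#. The 7th is a minor 7th: F# up a minor 7th → E.

E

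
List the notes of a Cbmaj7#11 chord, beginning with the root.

Cb Eb Gb Bb F

Cbmaj7#11: major seventh sharp eleven on Cb.
Cb — root
Eb — major 3rd
Gb — perfect 5th
Bb — major 7th
F — augmented 11th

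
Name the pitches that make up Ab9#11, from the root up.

Ab9#11 is a dominant ninth sharp eleven built on A♭.
root → A♭
3rd (major 3rd) → C
5th (perfect 5th) → E♭
7th (minor 7th) → G♭
9th (major 9th) → B♭
11th (augmented 11th) → D

A♭ – C – E♭ – G♭ – B♭ – D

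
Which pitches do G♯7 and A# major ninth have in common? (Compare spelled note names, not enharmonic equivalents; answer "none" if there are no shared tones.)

G♯7 = G#, B#, D#, F#.
A# major ninth = A#, C##, E#, G##, B#.
Shared: B#.

B#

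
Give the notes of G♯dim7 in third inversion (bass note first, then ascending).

G♯dim7 = G#–B–D–F; third inversion → seventh (F) lowest.

F, G#, B, D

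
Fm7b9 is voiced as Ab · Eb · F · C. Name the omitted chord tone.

Gb

Fm7b9 = F, Ab, C, Eb, Gb. The voicing lacks the 9th (minor 9th), Gb.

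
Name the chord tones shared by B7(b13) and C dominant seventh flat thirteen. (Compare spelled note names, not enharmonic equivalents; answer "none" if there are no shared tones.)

G

B7(b13): B D# F# A G
C dominant seventh flat thirteen: C E G Bb Ab
Common to both → G.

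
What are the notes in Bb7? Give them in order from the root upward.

Bb7 is a dominant seventh built on Bb.
Root: Bb
Major 3rd (3rd): D
Perfect 5th (5th): F
Minor 7th (7th): Ab

Bb – D – F – Ab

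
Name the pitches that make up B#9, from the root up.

B♯  D𝄪  F𝄪  A♯  C𝄪

Root B♯, quality dominant ninth:
- root: B♯
- major 3rd: D𝄪
- perfect 5th: F𝄪
- minor 7th: A♯
- major 9th: C𝄪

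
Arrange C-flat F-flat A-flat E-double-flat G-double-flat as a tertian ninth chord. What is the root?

F-flat

Stacking in thirds gives F-flat – A-flat – C-flat – E-double-flat – G-double-flat, so F-flat is the root — F-flat dominant seventh flat nine.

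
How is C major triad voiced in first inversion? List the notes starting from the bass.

E G C

C major triad = C–E–G; first inversion → third (E) lowest.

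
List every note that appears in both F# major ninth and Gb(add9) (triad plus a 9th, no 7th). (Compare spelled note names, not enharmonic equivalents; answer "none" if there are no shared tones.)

F# major ninth: F# A# C# E# G#
Gb(add9): Gb Bb Db Ab
Common to both → none.

none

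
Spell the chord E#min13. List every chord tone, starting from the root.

E#, G#, B#, D#, F##, A#, C##

E#min13: minor thirteenth on E#.
E# — root
G# — minor 3rd
B# — perfect 5th
D# — minor 7th
F## — major 9th
A# — perfect 11th
C## — major 13th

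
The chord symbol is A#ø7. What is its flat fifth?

Root of A#ø7 = A♯. The 5th is a diminished 5th: A♯ up a diminished 5th → E.

E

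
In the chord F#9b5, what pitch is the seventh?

E

F#9b5 is built on F#; its 7th is a minor 7th above the root.
A seventh above F uses the letter E, and the minor 7th above F# is E.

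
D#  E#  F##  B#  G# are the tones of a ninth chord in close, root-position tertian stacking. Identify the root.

E#

Stacking in thirds gives E# – G# – B# – D# – F##, so E# is the root — E# minor ninth.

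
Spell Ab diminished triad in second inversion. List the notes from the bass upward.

E-double-flat – A-flat – C-flat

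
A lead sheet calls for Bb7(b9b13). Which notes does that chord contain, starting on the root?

Bb7(b9b13) is a dominant seventh flat nine flat thirteen built on Bb.
Root: Bb
Major 3rd (3rd): D
Perfect 5th (5th): F
Minor 7th (7th): Ab
Minor 9th (9th): Cb
Minor 13th (13th): Gb

Bb  D  F  Ab  Cb  Gb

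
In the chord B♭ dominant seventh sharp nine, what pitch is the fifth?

F

B♭ dominant seventh sharp nine is built on B-flat; its 5th is a perfect 5th above the root.
A fifth above B uses the letter F, and the perfect 5th above B-flat is F.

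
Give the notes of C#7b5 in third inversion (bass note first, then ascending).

B – C# – E# – G

C#7b5 = C#–E#–G–B; third inversion → seventh (B) lowest.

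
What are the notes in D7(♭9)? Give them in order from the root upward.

D, F#, A, C, Eb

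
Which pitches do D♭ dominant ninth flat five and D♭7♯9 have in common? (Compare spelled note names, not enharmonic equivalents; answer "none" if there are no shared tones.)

D♭ dominant ninth flat five: Db F Abb Cb Eb
D♭7♯9: Db F Ab Cb E
Common to both → Db, F, Cb.

Db F Cb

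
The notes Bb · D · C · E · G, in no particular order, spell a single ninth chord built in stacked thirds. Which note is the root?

C

Arranged so that each adjacent pair is a third by letter name: C – E – G – Bb – D.
The bottom of that stack, C, is the root (this is C dominant ninth).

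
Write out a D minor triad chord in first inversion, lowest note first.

F – A – D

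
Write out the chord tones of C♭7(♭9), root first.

C♭7(♭9): dominant seventh flat nine on Cb.
Root: Cb
Major 3rd (3rd): Eb
Perfect 5th (5th): Gb
Minor 7th (7th): Bbb
Minor 9th (9th): Dbb

Cb, Eb, Gb, Bbb, Dbb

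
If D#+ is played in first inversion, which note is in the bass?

D#+ in root position is D#–F##–A##.
First inversion places the third in the bass, which is F##.

F##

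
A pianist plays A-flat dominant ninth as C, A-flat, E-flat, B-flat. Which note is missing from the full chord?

The full A-flat dominant ninth chord is A-flat, C, E-flat, G-flat, B-flat.
Comparing with the voicing, the minor 7th (7th) — G-flat — is absent.

G-flat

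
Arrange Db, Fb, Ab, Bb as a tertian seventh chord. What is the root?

Stacking in thirds gives Bb – Db – Fb – Ab, so Bb is the root — Bb half-diminished seventh.

Bb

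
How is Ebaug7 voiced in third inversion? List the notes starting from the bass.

In root position, Ebaug7 is Eb–G–B–Db.
Third inversion puts the seventh (Db) in the bass.

Db – Eb – G – B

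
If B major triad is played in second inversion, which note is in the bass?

B major triad = B–D#–F#. Second inversion → fifth in the bass = F#.

F#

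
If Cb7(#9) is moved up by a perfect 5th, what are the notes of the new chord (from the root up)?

Gb  Bb  Db  Fb  A

Cb up a perfect 5th → Gb. New chord: Gb dominant seventh sharp nine.
Gb — root
Bb — major 3rd
Db — perfect 5th
Fb — minor 7th
A — augmented 9th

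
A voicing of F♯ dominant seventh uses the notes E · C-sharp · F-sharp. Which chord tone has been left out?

The full F♯ dominant seventh chord is F-sharp, A-sharp, C-sharp, E.
Comparing with the voicing, the major 3rd (3rd) — A-sharp — is absent.

A-sharp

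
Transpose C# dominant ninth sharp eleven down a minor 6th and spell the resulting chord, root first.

C# down a minor 6th → E#. New chord: E# dominant ninth sharp eleven.
Root: E#
Major 3rd (3rd): G##
Perfect 5th (5th): B#
Minor 7th (7th): D#
Major 9th (9th): F##
Augmented 11th (11th): A##

E#, G##, B#, D#, F##, A##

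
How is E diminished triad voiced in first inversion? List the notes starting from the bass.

G – B-flat – E

In root position, E diminished triad is E–G–B-flat.
First inversion puts the third (G) in the bass.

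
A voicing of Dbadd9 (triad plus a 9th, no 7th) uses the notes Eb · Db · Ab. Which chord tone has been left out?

The full Dbadd9 chord is Db, F, Ab, Eb.
Comparing with the voicing, the major 3rd (3rd) — F — is absent.

F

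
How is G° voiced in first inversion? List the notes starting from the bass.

In root position, G° is G–Bb–Db.
First inversion puts the third (Bb) in the bass.

Bb, Db, G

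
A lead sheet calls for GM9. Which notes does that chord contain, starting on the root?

G B D F♯ A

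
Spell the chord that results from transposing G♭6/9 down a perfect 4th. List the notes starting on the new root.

Transposed root: Gb → Db (perfect 4th down). So we spell Db six-nine:
Root: Db
Major 3rd (3rd): F
Perfect 5th (5th): Ab
Major 6th (6th): Bb
Major 9th (9th): Eb

Db, F, Ab, Bb, Eb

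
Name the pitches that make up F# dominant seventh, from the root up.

F-sharp  A-sharp  C-sharp  E

F# dominant seventh is a dominant seventh built on F-sharp.
Root: F-sharp
Major 3rd (3rd): A-sharp
Perfect 5th (5th): C-sharp
Minor 7th (7th): E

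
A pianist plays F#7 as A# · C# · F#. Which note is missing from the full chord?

F#7 = F#, A#, C#, E. The voicing lacks the 7th (minor 7th), E.

E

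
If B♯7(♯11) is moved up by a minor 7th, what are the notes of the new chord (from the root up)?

Transposed root: B♯ → A♯ (minor 7th up). So we spell A♯ dominant seventh sharp eleven:
root → A♯
3rd (major 3rd) → C𝄪
5th (perfect 5th) → E♯
7th (minor 7th) → G♯
11th (augmented 11th) → D𝄪

A♯ C𝄪 E♯ G♯ D𝄪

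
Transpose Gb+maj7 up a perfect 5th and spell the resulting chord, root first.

Db, F, A, C

Gb up a perfect 5th → Db. New chord: Db augmented major seventh.
- root: Db
- major 3rd: F
- augmented 5th: A
- major 7th: C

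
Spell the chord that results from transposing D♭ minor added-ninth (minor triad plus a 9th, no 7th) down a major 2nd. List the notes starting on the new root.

C-flat  E-double-flat  G-flat  D-flat

A major 2nd down from D-flat is C-flat, so the new chord is C-flat minor added-ninth.
Root: C-flat
Minor 3rd (3rd): E-double-flat
Perfect 5th (5th): G-flat
Major 9th (9th): D-flat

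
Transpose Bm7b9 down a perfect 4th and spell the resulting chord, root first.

F♯, A, C♯, E, G

Transposed root: B → F♯ (perfect 4th down). So we spell F♯ minor seventh flat nine:
root → F♯
3rd (minor 3rd) → A
5th (perfect 5th) → C♯
7th (minor 7th) → E
9th (minor 9th) → G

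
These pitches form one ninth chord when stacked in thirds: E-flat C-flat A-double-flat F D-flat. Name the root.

Arranged so that each adjacent pair is a third by letter name: D-flat – F – A-double-flat – C-flat – E-flat.
The bottom of that stack, D-flat, is the root (this is D-flat dominant ninth flat five).

D-flat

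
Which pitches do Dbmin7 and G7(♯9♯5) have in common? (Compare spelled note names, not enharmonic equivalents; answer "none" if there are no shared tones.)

none

Dbmin7: Db Fb Ab Cb
G7(♯9♯5): G B D# F A#
Common to both → none.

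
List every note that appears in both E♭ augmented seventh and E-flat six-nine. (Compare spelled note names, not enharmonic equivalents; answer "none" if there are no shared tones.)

E♭, G

E♭ augmented seventh: E♭ G B D♭
E-flat six-nine: E♭ G B♭ C F
Common to both → E♭, G.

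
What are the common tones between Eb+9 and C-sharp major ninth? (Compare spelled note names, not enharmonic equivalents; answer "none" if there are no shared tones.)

Eb+9 = Eb, G, B, Db, F.
C-sharp major ninth = C#, E#, G#, B#, D#.
Shared: none.

none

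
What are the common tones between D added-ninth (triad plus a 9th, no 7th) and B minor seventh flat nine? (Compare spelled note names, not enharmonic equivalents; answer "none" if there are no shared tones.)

D, F-sharp, A

D added-ninth = D, F-sharp, A, E.
B minor seventh flat nine = B, D, F-sharp, A, C.
Shared: D, F-sharp, A.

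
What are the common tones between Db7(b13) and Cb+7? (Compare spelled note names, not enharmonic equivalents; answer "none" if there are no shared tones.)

Cb – Bbb

Db7(b13) = Db, F, Ab, Cb, Bbb.
Cb+7 = Cb, Eb, G, Bbb.
Shared: Cb, Bbb.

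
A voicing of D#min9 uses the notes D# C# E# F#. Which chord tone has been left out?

D#min9 = D#, F#, A#, C#, E#. The voicing lacks the 5th (perfect 5th), A#.

A#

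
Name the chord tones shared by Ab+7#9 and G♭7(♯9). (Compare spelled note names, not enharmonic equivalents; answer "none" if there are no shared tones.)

G♭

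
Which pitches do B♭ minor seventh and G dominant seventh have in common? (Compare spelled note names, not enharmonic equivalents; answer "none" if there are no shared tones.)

F

B♭ minor seventh = B-flat, D-flat, F, A-flat.
G dominant seventh = G, B, D, F.
Shared: F.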